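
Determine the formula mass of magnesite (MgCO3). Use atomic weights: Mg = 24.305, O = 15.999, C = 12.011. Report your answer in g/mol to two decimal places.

M = 1·24.305 + 1·12.011 + 3·15.999

84.31 g/mol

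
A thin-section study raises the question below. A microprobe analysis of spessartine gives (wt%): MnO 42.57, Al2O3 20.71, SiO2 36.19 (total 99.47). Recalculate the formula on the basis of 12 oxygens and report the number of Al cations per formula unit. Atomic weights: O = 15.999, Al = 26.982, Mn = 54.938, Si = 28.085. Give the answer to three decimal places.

2.019 Al apfu

MnO: 42.57/70.937 = 0.60011 mol → 0.60011 mol Mn, 0.60011 mol O.
Al2O3: 20.71/101.961 = 0.20312 mol → 0.40624 mol Al, 0.60936 mol O.
SiO2: 36.19/60.083 = 0.60233 mol → 0.60233 mol Si, 1.20466 mol O.
Total oxygen = 2.41413 mol. Normalization factor = 12/2.41413 = 4.97073.
Al per 12 O = 0.40624 × 4.97073 = 2.019.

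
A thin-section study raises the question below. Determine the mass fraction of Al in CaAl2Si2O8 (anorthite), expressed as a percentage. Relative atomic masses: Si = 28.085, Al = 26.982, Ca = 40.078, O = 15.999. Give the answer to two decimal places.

19.40 wt%

M(CaAl2Si2O8) = 278.204 g/mol.
Al contributes 2 × 26.982 = 53.964 g per mole.
53.964/278.204 = 0.1940 → 19.40%.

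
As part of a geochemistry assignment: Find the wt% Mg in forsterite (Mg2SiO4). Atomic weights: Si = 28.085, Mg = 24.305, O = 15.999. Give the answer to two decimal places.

M(Mg2SiO4) = 140.691 g/mol.
Mg contributes 2 × 24.305 = 48.610 g per mole.
48.610/140.691 = 0.3455 → 34.55%.

34.55 mass %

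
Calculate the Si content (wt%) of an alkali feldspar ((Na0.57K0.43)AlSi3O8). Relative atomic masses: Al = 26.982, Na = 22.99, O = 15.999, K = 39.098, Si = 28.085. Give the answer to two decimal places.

Formula mass = 0.57·22.99 + 0.43·39.098 + 1·26.982 + 3·28.085 + 8·15.999 = 269.145 g/mol, of which 84.255 g is Si.
So Si makes up 84.255/269.145 = 0.3130 of the mass, i.e. 31.30%.

31.30 wt%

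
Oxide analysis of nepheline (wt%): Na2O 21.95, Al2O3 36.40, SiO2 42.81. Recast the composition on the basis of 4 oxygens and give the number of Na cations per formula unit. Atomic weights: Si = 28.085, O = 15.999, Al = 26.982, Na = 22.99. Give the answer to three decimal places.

0.994 Na apfu

Na2O (M=61.979): mol = 0.35415; Na = 0.70830, O = 0.35415.
Al2O3 (M=101.961): mol = 0.35700; Al = 0.71400, O = 1.07100.
SiO2 (M=60.083): mol = 0.71251; Si = 0.71251, O = 1.42502.
ΣO = 2.85017; factor = 4/ΣO = 1.40343.
Na apfu = 0.70830 × 1.40343 = 0.994.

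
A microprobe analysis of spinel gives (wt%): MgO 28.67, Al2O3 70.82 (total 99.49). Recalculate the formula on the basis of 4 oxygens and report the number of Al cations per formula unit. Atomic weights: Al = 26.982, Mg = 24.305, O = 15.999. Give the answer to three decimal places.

1.988 Al apfu

28.67 wt% MgO ÷ 40.304 g/mol = 0.71134 mol, giving 0.71134 Mg and 0.71134 O.
70.82 wt% Al2O3 ÷ 101.961 g/mol = 0.69458 mol, giving 1.38916 Al and 2.08374 O.
Oxygen sums to 2.79508; scaling by 4/2.79508 = 1.43109 puts the formula on 4 O.
Al: 1.38916 × 1.43109 = 1.988 atoms per formula unit.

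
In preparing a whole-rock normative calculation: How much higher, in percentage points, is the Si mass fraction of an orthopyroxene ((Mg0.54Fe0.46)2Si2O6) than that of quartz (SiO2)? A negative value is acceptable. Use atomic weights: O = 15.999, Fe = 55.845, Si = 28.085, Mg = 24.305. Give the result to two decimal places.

-22.30 percentage points

M((Mg0.54Fe0.46)2Si2O6) = 229.791 g/mol, so wt% Si = 56.170/229.791 × 100 = 24.44%.
M(SiO2) = 60.083 g/mol, so wt% Si = 28.085/60.083 × 100 = 46.74%.
24.44 − 46.74 = -22.30 pp.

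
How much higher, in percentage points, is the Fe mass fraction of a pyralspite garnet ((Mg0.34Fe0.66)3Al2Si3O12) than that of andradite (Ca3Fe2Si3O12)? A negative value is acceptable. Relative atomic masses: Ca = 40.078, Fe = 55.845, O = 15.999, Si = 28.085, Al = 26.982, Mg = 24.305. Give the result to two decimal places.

M((Mg0.34Fe0.66)3Al2Si3O12) = 465.571 g/mol, so wt% Fe = 110.573/465.571 × 100 = 23.75%.
M(Ca3Fe2Si3O12) = 508.167 g/mol, so wt% Fe = 111.690/508.167 × 100 = 21.98%.
23.75 − 21.98 = 1.77 pp.

1.77 percentage points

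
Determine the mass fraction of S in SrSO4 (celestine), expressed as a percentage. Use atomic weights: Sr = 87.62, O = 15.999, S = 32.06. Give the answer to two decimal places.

17.45 mass %

Molar mass of SrSO4: 1×87.62 + 1×32.06 + 4×15.999 = 183.676 g/mol.
Mass of S per formula unit: 1 × 32.06 = 32.060 g.
Weight fraction S = 32.060 / 183.676 = 0.1745.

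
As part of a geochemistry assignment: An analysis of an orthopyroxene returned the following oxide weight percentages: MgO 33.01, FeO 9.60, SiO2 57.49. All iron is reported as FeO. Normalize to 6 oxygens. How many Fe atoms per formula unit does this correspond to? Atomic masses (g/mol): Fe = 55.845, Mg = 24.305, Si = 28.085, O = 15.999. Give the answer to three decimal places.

0.280 Fe apfu

MgO (M=40.304): mol = 0.81903; Mg = 0.81903, O = 0.81903.
FeO (M=71.844): mol = 0.13362; Fe = 0.13362, O = 0.13362.
SiO2 (M=60.083): mol = 0.95684; Si = 0.95684, O = 1.91368.
ΣO = 2.86633; factor = 6/ΣO = 2.09327.
Fe apfu = 0.13362 × 2.09327 = 0.280.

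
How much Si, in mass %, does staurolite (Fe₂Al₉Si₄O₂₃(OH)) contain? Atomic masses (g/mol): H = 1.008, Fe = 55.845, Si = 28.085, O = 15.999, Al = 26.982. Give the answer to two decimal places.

M(Fe₂Al₉Si₄O₂₃(OH)) = 851.852 g/mol.
Si contributes 4 × 28.085 = 112.340 g per mole.
112.340/851.852 = 0.1319 → 13.19%.

13.19 mass %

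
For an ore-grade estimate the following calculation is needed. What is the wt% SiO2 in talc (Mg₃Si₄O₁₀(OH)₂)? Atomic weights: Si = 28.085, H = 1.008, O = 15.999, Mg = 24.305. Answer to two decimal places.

Formula mass = 379.259 g/mol.
4 Si → 4.0000 mol SiO2 per formula unit; M(SiO2) = 60.083, so SiO2 mass = 240.332 g.
240.332/379.259 × 100 = 63.37 wt%.

63.37 wt%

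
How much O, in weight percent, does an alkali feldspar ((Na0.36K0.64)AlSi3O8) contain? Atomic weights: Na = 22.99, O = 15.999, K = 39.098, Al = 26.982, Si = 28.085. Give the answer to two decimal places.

Molar mass of (Na0.36K0.64)AlSi3O8: 0.36·22.99 + 0.64·39.098 + 1·26.982 + 3·28.085 + 8·15.999 = 272.528 g/mol.
Mass of O per formula unit: 8 × 15.999 = 127.992 g.
Weight fraction O = 127.992 / 272.528 = 0.4696.

46.96 weight percent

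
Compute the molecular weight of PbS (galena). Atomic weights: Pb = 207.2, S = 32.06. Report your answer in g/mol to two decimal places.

Pb: 1 × 207.2 = 207.2000
S: 1 × 32.06 = 32.0600
Summing the contributions gives the formula mass.

239.26 g/mol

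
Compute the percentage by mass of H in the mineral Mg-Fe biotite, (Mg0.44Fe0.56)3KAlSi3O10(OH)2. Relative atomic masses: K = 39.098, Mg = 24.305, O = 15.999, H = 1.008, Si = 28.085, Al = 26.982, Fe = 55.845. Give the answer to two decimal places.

0.43 wt%

Formula mass = 1.32*24.305 + 1.68*55.845 + 1*39.098 + 1*26.982 + 3*28.085 + 12*15.999 + 2*1.008 = 470.241 g/mol, of which 2.016 g is H.
So H makes up 2.016/470.241 = 0.0043 of the mass, i.e. 0.43%.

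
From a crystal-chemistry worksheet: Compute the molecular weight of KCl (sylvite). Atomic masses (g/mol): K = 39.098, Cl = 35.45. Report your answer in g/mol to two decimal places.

74.55 g/mol

M = 1·39.098 + 1·35.45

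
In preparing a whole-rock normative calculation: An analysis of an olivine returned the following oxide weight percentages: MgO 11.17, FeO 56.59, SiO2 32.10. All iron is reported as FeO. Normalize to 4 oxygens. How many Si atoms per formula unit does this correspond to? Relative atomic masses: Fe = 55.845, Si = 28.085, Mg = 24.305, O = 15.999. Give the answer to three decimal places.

MgO (M=40.304): mol = 0.27714; Mg = 0.27714, O = 0.27714.
FeO (M=71.844): mol = 0.78768; Fe = 0.78768, O = 0.78768.
SiO2 (M=60.083): mol = 0.53426; Si = 0.53426, O = 1.06852.
ΣO = 2.13334; factor = 4/ΣO = 1.87499.
Si apfu = 0.53426 × 1.87499 = 1.002.

1.002 Si apfu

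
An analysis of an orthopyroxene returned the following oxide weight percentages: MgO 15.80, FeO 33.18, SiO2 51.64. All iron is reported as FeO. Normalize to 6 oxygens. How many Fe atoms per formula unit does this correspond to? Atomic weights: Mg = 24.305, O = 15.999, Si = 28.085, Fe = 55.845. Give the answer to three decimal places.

1.077 Fe apfu

MgO (M=40.304): mol = 0.39202; Mg = 0.39202, O = 0.39202.
FeO (M=71.844): mol = 0.46183; Fe = 0.46183, O = 0.46183.
SiO2 (M=60.083): mol = 0.85948; Si = 0.85948, O = 1.71896.
ΣO = 2.57281; factor = 6/ΣO = 2.33208.
Fe apfu = 0.46183 × 2.33208 = 1.077.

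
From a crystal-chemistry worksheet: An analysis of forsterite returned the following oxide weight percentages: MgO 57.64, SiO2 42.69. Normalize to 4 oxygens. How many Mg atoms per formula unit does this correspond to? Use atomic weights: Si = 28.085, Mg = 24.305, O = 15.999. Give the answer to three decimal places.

MgO (M=40.304): mol = 1.43013; Mg = 1.43013, O = 1.43013.
SiO2 (M=60.083): mol = 0.71052; Si = 0.71052, O = 1.42104.
ΣO = 2.85117; factor = 4/ΣO = 1.40293.
Mg apfu = 1.43013 × 1.40293 = 2.006.

2.006 Mg apfu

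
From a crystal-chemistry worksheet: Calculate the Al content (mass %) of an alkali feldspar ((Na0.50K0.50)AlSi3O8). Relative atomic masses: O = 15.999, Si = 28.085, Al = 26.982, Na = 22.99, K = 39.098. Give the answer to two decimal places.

Molar mass of (Na0.50K0.50)AlSi3O8: 0.50*22.99 + 0.50*39.098 + 1*26.982 + 3*28.085 + 8*15.999 = 270.273 g/mol.
Mass of Al per formula unit: 1 × 26.982 = 26.982 g.
Weight fraction Al = 26.982 / 270.273 = 0.0998.

9.98 mass %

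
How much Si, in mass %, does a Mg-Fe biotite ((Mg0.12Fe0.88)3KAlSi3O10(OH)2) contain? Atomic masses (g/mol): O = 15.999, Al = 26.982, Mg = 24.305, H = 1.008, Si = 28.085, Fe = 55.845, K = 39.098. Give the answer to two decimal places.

Molar mass of (Mg0.12Fe0.88)3KAlSi3O10(OH)2: 0.36×24.305 + 2.64×55.845 + 1×39.098 + 1×26.982 + 3×28.085 + 12×15.999 + 2×1.008 = 500.520 g/mol.
Mass of Si per formula unit: 3 × 28.085 = 84.255 g.
Weight fraction Si = 84.255 / 500.520 = 0.1683.

16.83 mass %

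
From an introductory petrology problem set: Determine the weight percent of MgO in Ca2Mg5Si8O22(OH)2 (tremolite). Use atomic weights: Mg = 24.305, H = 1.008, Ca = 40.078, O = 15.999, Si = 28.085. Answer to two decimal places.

M(Ca2Mg5Si8O22(OH)2) = 812.353 g/mol; M(MgO) = 40.304 g/mol.
Moles MgO per formula unit = 5 Mg ÷ 1 = 5.0000.
MgO fraction = (5.0000 × 40.304) / 812.353 = 201.520/812.353 = 0.2481.

24.81 wt%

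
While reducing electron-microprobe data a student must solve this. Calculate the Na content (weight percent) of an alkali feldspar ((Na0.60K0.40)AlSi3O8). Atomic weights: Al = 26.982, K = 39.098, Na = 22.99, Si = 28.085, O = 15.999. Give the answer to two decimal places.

5.13 weight percent

M((Na0.60K0.40)AlSi3O8) = 268.662 g/mol.
Na contributes 0.60 × 22.99 = 13.794 g per mole.
13.794/268.662 = 0.0513 → 5.13%.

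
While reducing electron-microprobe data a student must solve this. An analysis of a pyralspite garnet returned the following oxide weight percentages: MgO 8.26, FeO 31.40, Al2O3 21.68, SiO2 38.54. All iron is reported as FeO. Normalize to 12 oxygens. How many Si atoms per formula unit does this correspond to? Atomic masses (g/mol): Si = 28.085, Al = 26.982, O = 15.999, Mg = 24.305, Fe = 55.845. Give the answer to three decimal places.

MgO (M=40.304): mol = 0.20494; Mg = 0.20494, O = 0.20494.
FeO (M=71.844): mol = 0.43706; Fe = 0.43706, O = 0.43706.
Al2O3 (M=101.961): mol = 0.21263; Al = 0.42526, O = 0.63789.
SiO2 (M=60.083): mol = 0.64145; Si = 0.64145, O = 1.28290.
ΣO = 2.56279; factor = 12/ΣO = 4.68240.
Si apfu = 0.64145 × 4.68240 = 3.004.

3.004 Si apfu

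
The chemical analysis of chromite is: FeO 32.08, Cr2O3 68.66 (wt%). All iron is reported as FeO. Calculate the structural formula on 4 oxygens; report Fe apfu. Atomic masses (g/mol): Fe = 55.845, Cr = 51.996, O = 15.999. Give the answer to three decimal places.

0.991 Fe apfu

32.08 wt% FeO ÷ 71.844 g/mol = 0.44652 mol, giving 0.44652 Fe and 0.44652 O.
68.66 wt% Cr2O3 ÷ 151.989 g/mol = 0.45174 mol, giving 0.90348 Cr and 1.35522 O.
Oxygen sums to 1.80174; scaling by 4/1.80174 = 2.22008 puts the formula on 4 O.
Fe: 0.44652 × 2.22008 = 0.991 atoms per formula unit.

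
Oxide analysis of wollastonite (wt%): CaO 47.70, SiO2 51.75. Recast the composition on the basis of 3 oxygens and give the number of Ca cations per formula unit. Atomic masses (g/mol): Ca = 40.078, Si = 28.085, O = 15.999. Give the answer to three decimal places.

47.70 wt% CaO ÷ 56.077 g/mol = 0.85062 mol, giving 0.85062 Ca and 0.85062 O.
51.75 wt% SiO2 ÷ 60.083 g/mol = 0.86131 mol, giving 0.86131 Si and 1.72262 O.
Oxygen sums to 2.57324; scaling by 3/2.57324 = 1.16585 puts the formula on 3 O.
Ca: 0.85062 × 1.16585 = 0.992 atoms per formula unit.

0.992 Ca apfu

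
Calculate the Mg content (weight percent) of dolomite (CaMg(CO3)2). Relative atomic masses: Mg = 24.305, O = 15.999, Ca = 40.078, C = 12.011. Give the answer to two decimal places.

13.18 weight percent

M(CaMg(CO3)2) = 184.399 g/mol.
Mg contributes 1 × 24.305 = 24.305 g per mole.
24.305/184.399 = 0.1318 → 13.18%.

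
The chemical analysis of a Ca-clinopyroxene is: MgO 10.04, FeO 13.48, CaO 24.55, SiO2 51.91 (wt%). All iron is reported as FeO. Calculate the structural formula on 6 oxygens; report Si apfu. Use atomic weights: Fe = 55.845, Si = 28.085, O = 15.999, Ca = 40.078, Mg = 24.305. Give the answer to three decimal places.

1.992 Si apfu

MgO: 10.04/40.304 = 0.24911 mol → 0.24911 mol Mg, 0.24911 mol O.
FeO: 13.48/71.844 = 0.18763 mol → 0.18763 mol Fe, 0.18763 mol O.
CaO: 24.55/56.077 = 0.43779 mol → 0.43779 mol Ca, 0.43779 mol O.
SiO2: 51.91/60.083 = 0.86397 mol → 0.86397 mol Si, 1.72794 mol O.
Total oxygen = 2.60247 mol. Normalization factor = 6/2.60247 = 2.30550.
Si per 6 O = 0.86397 × 2.30550 = 1.992.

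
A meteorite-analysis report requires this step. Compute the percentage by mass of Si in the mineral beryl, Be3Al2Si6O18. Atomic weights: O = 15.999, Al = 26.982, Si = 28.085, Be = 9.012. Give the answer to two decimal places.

31.35 weight percent

Formula mass = 3*9.012 + 2*26.982 + 6*28.085 + 18*15.999 = 537.492 g/mol, of which 168.510 g is Si.
So Si makes up 168.510/537.492 = 0.3135 of the mass, i.e. 31.35%.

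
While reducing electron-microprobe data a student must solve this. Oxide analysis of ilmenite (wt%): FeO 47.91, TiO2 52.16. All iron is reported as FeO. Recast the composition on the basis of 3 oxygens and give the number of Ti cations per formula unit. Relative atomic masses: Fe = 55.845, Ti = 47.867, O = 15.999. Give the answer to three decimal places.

FeO (M=71.844): mol = 0.66686; Fe = 0.66686, O = 0.66686.
TiO2 (M=79.865): mol = 0.65310; Ti = 0.65310, O = 1.30620.
ΣO = 1.97306; factor = 3/ΣO = 1.52048.
Ti apfu = 0.65310 × 1.52048 = 0.993.

0.993 Ti apfu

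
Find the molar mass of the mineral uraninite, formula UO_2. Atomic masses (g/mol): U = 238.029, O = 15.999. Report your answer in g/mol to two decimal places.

U: 1 × 238.029 = 238.0290
O: 2 × 15.999 = 31.9980
Summing the contributions gives the formula mass.

270.03 g/mol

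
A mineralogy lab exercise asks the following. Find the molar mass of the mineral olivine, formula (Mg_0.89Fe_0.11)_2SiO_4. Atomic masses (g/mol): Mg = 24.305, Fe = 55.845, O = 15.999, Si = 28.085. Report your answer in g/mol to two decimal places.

The formula mass is the sum 1.78*24.305 + 0.22*55.845 + 1*28.085 + 4*15.999.

147.63 g/mol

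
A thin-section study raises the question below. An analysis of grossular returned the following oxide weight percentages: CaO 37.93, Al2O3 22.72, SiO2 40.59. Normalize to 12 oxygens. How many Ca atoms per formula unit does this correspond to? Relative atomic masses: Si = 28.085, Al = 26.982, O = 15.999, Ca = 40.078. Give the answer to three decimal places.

CaO (M=56.077): mol = 0.67639; Ca = 0.67639, O = 0.67639.
Al2O3 (M=101.961): mol = 0.22283; Al = 0.44566, O = 0.66849.
SiO2 (M=60.083): mol = 0.67557; Si = 0.67557, O = 1.35114.
ΣO = 2.69602; factor = 12/ΣO = 4.45101.
Ca apfu = 0.67639 × 4.45101 = 3.011.

3.011 Ca apfu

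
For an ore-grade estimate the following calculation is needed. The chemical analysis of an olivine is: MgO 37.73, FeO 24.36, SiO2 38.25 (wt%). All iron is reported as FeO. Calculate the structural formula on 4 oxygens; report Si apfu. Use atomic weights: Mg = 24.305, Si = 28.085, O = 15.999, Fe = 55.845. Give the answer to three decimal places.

MgO: 37.73/40.304 = 0.93614 mol → 0.93614 mol Mg, 0.93614 mol O.
FeO: 24.36/71.844 = 0.33907 mol → 0.33907 mol Fe, 0.33907 mol O.
SiO2: 38.25/60.083 = 0.63662 mol → 0.63662 mol Si, 1.27324 mol O.
Total oxygen = 2.54845 mol. Normalization factor = 4/2.54845 = 1.56958.
Si per 4 O = 0.63662 × 1.56958 = 0.999.

0.999 Si apfu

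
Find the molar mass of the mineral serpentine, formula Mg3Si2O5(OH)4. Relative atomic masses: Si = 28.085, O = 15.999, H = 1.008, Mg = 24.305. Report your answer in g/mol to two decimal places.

The formula mass is the sum 3×24.305 + 2×28.085 + 9×15.999 + 4×1.008.

277.11 g/mol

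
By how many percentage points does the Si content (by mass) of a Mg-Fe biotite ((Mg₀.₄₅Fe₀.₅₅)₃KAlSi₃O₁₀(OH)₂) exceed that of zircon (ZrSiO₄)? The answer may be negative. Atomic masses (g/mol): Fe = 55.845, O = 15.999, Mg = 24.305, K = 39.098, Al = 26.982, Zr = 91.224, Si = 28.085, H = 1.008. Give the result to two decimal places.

2.63 percentage points

Si in (Mg₀.₄₅Fe₀.₅₅)₃KAlSi₃O₁₀(OH)₂: molar mass 469.295 g/mol; 3×28.085 = 84.255 g → 17.95 wt%.
Si in ZrSiO₄: molar mass 183.305 g/mol; 1×28.085 = 28.085 g → 15.32 wt%.
Difference = 17.95 − 15.32 = 2.63 percentage points.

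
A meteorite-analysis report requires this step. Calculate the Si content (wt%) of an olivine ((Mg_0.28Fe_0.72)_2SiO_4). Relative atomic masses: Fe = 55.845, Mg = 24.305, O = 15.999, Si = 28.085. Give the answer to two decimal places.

M((Mg_0.28Fe_0.72)_2SiO_4) = 186.109 g/mol.
Si contributes 1 × 28.085 = 28.085 g per mole.
28.085/186.109 = 0.1509 → 15.09%.

15.09 wt%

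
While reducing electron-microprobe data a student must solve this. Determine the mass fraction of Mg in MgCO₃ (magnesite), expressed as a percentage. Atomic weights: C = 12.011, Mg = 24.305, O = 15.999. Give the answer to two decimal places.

28.83 wt%

M(MgCO₃) = 84.313 g/mol.
Mg contributes 1 × 24.305 = 24.305 g per mole.
24.305/84.313 = 0.2883 → 28.83%.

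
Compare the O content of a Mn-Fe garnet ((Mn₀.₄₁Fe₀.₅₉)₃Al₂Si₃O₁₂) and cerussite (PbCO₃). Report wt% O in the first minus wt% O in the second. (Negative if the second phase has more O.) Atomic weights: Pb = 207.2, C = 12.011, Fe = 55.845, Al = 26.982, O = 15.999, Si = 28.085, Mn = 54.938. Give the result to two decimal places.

20.70 percentage points

First mineral: 191.988 g O in 496.626 g formula = 38.66 wt% O.
Second mineral: 47.997 g O in 267.208 g formula = 17.96 wt% O.
38.66% − 17.96% gives a difference of 20.70 percentage points.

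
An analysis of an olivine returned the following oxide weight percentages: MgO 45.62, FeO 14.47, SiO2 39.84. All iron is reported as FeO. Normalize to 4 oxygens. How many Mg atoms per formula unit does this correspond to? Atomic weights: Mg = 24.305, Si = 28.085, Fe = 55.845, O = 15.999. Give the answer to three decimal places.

1.702 Mg apfu

MgO (M=40.304): mol = 1.13190; Mg = 1.13190, O = 1.13190.
FeO (M=71.844): mol = 0.20141; Fe = 0.20141, O = 0.20141.
SiO2 (M=60.083): mol = 0.66308; Si = 0.66308, O = 1.32616.
ΣO = 2.65947; factor = 4/ΣO = 1.50406.
Mg apfu = 1.13190 × 1.50406 = 1.702.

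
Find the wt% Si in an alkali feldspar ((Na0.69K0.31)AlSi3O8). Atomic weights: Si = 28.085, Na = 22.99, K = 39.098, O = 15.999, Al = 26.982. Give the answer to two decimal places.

Formula mass = 0.69·22.99 + 0.31·39.098 + 1·26.982 + 3·28.085 + 8·15.999 = 267.212 g/mol, of which 84.255 g is Si.
So Si makes up 84.255/267.212 = 0.3153 of the mass, i.e. 31.53%.

31.53 weight percent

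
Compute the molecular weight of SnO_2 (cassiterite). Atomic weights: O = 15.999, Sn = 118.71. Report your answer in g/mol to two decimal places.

150.71 g/mol

Sn: 1 × 118.71 = 118.7100
O: 2 × 15.999 = 31.9980
Summing the contributions gives the formula mass.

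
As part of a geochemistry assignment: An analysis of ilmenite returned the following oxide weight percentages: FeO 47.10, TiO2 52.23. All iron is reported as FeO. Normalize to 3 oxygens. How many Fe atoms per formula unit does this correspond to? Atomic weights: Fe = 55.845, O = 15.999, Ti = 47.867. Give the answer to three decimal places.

FeO (M=71.844): mol = 0.65559; Fe = 0.65559, O = 0.65559.
TiO2 (M=79.865): mol = 0.65398; Ti = 0.65398, O = 1.30796.
ΣO = 1.96355; factor = 3/ΣO = 1.52784.
Fe apfu = 0.65559 × 1.52784 = 1.002.

1.002 Fe apfu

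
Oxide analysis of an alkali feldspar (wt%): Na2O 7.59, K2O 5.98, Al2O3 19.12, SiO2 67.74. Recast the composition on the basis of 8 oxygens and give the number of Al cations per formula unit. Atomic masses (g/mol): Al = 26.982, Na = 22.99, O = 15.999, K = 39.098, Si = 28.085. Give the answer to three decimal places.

0.999 Al apfu

7.59 wt% Na2O ÷ 61.979 g/mol = 0.12246 mol, giving 0.24492 Na and 0.12246 O.
5.98 wt% K2O ÷ 94.195 g/mol = 0.06349 mol, giving 0.12698 K and 0.06349 O.
19.12 wt% Al2O3 ÷ 101.961 g/mol = 0.18752 mol, giving 0.37504 Al and 0.56256 O.
67.74 wt% SiO2 ÷ 60.083 g/mol = 1.12744 mol, giving 1.12744 Si and 2.25488 O.
Oxygen sums to 3.00339; scaling by 8/3.00339 = 2.66366 puts the formula on 8 O.
Al: 0.37504 × 2.66366 = 0.999 atoms per formula unit.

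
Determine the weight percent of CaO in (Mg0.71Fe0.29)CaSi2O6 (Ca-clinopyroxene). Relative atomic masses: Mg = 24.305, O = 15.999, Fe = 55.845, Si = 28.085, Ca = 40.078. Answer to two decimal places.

24.85 wt%

Formula mass = 225.694 g/mol.
1 Ca → 1.0000 mol CaO per formula unit; M(CaO) = 56.077, so CaO mass = 56.077 g.
56.077/225.694 × 100 = 24.85 wt%.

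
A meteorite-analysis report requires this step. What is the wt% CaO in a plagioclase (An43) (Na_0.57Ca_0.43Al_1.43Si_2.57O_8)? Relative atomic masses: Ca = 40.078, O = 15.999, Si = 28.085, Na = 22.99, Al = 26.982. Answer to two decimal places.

8.96 wt%

M(Na_0.57Ca_0.43Al_1.43Si_2.57O_8) = 269.093 g/mol; M(CaO) = 56.077 g/mol.
Moles CaO per formula unit = 0.43 Ca ÷ 1 = 0.4300.
CaO fraction = (0.4300 × 56.077) / 269.093 = 24.113/269.093 = 0.0896.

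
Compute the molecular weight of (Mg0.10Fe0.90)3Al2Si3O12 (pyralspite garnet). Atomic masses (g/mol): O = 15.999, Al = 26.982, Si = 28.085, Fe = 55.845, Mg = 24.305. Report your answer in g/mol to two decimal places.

488.28 g/mol

The formula mass is the sum 0.30·24.305 + 2.70·55.845 + 2·26.982 + 3·28.085 + 12·15.999.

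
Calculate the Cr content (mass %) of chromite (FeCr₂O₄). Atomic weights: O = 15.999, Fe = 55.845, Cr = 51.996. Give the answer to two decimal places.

Formula mass = 1*55.845 + 2*51.996 + 4*15.999 = 223.833 g/mol, of which 103.992 g is Cr.
So Cr makes up 103.992/223.833 = 0.4646 of the mass, i.e. 46.46%.

46.46 mass %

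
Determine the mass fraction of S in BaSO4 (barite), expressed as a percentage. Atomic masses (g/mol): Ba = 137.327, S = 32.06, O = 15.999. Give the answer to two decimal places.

Molar mass of BaSO4: 1×137.327 + 1×32.06 + 4×15.999 = 233.383 g/mol.
Mass of S per formula unit: 1 × 32.06 = 32.060 g.
Weight fraction S = 32.060 / 233.383 = 0.1374.

13.74 mass %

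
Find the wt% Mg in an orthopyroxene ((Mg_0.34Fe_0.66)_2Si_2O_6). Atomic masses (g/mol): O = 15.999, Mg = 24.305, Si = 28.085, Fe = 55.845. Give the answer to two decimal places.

6.82 wt%

M((Mg_0.34Fe_0.66)_2Si_2O_6) = 242.407 g/mol.
Mg contributes 0.68 × 24.305 = 16.527 g per mole.
16.527/242.407 = 0.0682 → 6.82%.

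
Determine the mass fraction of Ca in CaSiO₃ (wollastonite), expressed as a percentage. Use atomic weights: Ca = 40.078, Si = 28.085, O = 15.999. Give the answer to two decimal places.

Formula mass = 1×40.078 + 1×28.085 + 3×15.999 = 116.160 g/mol, of which 40.078 g is Ca.
So Ca makes up 40.078/116.160 = 0.3450 of the mass, i.e. 34.50%.

34.50 wt%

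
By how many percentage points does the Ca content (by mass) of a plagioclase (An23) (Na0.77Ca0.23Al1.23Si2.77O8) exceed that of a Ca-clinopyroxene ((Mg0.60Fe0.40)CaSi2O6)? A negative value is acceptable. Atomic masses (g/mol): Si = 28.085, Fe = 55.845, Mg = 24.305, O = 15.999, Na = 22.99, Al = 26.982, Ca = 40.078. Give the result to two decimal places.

-14.02 percentage points

First mineral: 9.218 g Ca in 265.896 g formula = 3.47 wt% Ca.
Second mineral: 40.078 g Ca in 229.163 g formula = 17.49 wt% Ca.
3.47% − 17.49% gives a difference of -14.02 percentage points.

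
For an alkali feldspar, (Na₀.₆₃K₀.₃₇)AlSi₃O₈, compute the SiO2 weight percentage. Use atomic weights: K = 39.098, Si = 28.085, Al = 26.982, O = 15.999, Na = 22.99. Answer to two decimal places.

Formula mass = 268.179 g/mol.
3 Si → 3.0000 mol SiO2 per formula unit; M(SiO2) = 60.083, so SiO2 mass = 180.249 g.
180.249/268.179 × 100 = 67.21 wt%.

67.21 wt%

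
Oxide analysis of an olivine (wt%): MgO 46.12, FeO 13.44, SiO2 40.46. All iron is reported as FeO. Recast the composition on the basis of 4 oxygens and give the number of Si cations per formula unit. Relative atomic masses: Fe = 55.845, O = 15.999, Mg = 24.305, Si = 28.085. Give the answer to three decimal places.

1.006 Si apfu

46.12 wt% MgO ÷ 40.304 g/mol = 1.14430 mol, giving 1.14430 Mg and 1.14430 O.
13.44 wt% FeO ÷ 71.844 g/mol = 0.18707 mol, giving 0.18707 Fe and 0.18707 O.
40.46 wt% SiO2 ÷ 60.083 g/mol = 0.67340 mol, giving 0.67340 Si and 1.34680 O.
Oxygen sums to 2.67817; scaling by 4/2.67817 = 1.49356 puts the formula on 4 O.
Si: 0.67340 × 1.49356 = 1.006 atoms per formula unit.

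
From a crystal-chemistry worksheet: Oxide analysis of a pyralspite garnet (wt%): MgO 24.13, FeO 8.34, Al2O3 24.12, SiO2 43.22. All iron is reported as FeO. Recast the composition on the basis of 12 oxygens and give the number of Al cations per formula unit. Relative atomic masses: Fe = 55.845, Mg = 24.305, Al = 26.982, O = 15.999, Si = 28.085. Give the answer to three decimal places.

1.983 Al apfu

MgO (M=40.304): mol = 0.59870; Mg = 0.59870, O = 0.59870.
FeO (M=71.844): mol = 0.11608; Fe = 0.11608, O = 0.11608.
Al2O3 (M=101.961): mol = 0.23656; Al = 0.47312, O = 0.70968.
SiO2 (M=60.083): mol = 0.71934; Si = 0.71934, O = 1.43868.
ΣO = 2.86314; factor = 12/ΣO = 4.19120.
Al apfu = 0.47312 × 4.19120 = 1.983.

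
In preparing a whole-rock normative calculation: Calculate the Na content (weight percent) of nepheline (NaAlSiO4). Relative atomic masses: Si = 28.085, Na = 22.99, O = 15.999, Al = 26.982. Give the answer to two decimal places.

16.18 weight percent

M(NaAlSiO4) = 142.053 g/mol.
Na contributes 1 × 22.99 = 22.990 g per mole.
22.990/142.053 = 0.1618 → 16.18%.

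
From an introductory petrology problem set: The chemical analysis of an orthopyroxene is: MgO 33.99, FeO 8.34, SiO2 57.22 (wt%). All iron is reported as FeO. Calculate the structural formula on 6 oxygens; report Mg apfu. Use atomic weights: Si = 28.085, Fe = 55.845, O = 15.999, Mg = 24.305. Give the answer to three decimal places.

MgO: 33.99/40.304 = 0.84334 mol → 0.84334 mol Mg, 0.84334 mol O.
FeO: 8.34/71.844 = 0.11608 mol → 0.11608 mol Fe, 0.11608 mol O.
SiO2: 57.22/60.083 = 0.95235 mol → 0.95235 mol Si, 1.90470 mol O.
Total oxygen = 2.86412 mol. Normalization factor = 6/2.86412 = 2.09488.
Mg per 6 O = 0.84334 × 2.09488 = 1.767.

1.767 Mg apfu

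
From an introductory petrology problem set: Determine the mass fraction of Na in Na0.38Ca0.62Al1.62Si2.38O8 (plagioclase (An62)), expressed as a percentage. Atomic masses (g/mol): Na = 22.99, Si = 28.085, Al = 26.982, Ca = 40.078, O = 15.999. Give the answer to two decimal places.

3.21 mass %

M(Na0.38Ca0.62Al1.62Si2.38O8) = 272.130 g/mol.
Na contributes 0.38 × 22.99 = 8.736 g per mole.
8.736/272.130 = 0.0321 → 3.21%.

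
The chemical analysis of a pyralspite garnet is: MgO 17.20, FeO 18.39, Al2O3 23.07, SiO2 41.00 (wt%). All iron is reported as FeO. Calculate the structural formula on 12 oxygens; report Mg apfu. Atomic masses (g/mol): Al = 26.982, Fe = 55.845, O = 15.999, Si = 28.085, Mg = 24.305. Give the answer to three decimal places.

1.878 Mg apfu

MgO: 17.20/40.304 = 0.42676 mol → 0.42676 mol Mg, 0.42676 mol O.
FeO: 18.39/71.844 = 0.25597 mol → 0.25597 mol Fe, 0.25597 mol O.
Al2O3: 23.07/101.961 = 0.22626 mol → 0.45252 mol Al, 0.67878 mol O.
SiO2: 41.00/60.083 = 0.68239 mol → 0.68239 mol Si, 1.36478 mol O.
Total oxygen = 2.72629 mol. Normalization factor = 12/2.72629 = 4.40159.
Mg per 12 O = 0.42676 × 4.40159 = 1.878.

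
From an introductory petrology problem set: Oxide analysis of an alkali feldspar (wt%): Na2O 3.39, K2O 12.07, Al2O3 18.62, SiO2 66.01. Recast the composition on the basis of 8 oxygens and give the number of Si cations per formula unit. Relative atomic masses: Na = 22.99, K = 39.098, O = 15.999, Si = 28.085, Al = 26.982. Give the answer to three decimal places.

Na2O (M=61.979): mol = 0.05470; Na = 0.10940, O = 0.05470.
K2O (M=94.195): mol = 0.12814; K = 0.25628, O = 0.12814.
Al2O3 (M=101.961): mol = 0.18262; Al = 0.36524, O = 0.54786.
SiO2 (M=60.083): mol = 1.09865; Si = 1.09865, O = 2.19730.
ΣO = 2.92800; factor = 8/ΣO = 2.73224.
Si apfu = 1.09865 × 2.73224 = 3.002.

3.002 Si apfu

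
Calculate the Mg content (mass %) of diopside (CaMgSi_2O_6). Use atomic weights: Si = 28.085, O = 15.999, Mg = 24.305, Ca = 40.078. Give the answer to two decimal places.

11.22 mass %

Molar mass of CaMgSi_2O_6: 1×40.078 + 1×24.305 + 2×28.085 + 6×15.999 = 216.547 g/mol.
Mass of Mg per formula unit: 1 × 24.305 = 24.305 g.
Weight fraction Mg = 24.305 / 216.547 = 0.1122.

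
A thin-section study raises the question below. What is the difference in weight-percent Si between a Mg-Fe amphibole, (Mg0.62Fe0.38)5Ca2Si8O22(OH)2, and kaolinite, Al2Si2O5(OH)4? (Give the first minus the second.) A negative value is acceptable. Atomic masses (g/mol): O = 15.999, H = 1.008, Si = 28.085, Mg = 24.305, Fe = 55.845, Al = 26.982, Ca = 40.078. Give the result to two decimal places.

M((Mg0.62Fe0.38)5Ca2Si8O22(OH)2) = 872.279 g/mol, so wt% Si = 224.680/872.279 × 100 = 25.76%.
M(Al2Si2O5(OH)4) = 258.157 g/mol, so wt% Si = 56.170/258.157 × 100 = 21.76%.
25.76 − 21.76 = 4.00 pp.

4.00 percentage points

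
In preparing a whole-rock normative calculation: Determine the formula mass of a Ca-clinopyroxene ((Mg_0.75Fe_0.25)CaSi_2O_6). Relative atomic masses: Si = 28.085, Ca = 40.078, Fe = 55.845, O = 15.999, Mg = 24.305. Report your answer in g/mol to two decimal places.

The formula mass is the sum 0.75(24.305) + 0.25(55.845) + 1(40.078) + 2(28.085) + 6(15.999).

224.43 g/mol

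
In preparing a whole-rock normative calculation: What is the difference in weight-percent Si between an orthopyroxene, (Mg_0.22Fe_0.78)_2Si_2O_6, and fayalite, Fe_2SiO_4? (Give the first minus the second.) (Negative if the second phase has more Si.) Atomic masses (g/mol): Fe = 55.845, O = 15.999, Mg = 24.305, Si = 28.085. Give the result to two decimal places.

8.69 percentage points

Si in (Mg_0.22Fe_0.78)_2Si_2O_6: molar mass 249.976 g/mol; 2×28.085 = 56.170 g → 22.47 wt%.
Si in Fe_2SiO_4: molar mass 203.771 g/mol; 1×28.085 = 28.085 g → 13.78 wt%.
Difference = 22.47 − 13.78 = 8.69 percentage points.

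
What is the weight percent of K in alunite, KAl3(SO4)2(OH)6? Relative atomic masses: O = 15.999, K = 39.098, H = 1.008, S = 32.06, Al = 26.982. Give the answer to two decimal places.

9.44 wt%

Molar mass of KAl3(SO4)2(OH)6: 1×39.098 + 3×26.982 + 2×32.06 + 14×15.999 + 6×1.008 = 414.198 g/mol.
Mass of K per formula unit: 1 × 39.098 = 39.098 g.
Weight fraction K = 39.098 / 414.198 = 0.0944.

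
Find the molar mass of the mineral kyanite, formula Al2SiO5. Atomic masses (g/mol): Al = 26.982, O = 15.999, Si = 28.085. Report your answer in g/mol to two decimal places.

162.04 g/mol

The formula mass is the sum 2×26.982 + 1×28.085 + 5×15.999.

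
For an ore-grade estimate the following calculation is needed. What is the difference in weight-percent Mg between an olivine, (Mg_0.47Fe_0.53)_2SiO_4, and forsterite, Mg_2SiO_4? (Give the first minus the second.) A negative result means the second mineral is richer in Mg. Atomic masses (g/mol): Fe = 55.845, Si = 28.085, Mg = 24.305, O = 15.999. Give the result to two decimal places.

Mg in (Mg_0.47Fe_0.53)_2SiO_4: molar mass 174.123 g/mol; 0.94×24.305 = 22.847 g → 13.12 wt%.
Mg in Mg_2SiO_4: molar mass 140.691 g/mol; 2×24.305 = 48.610 g → 34.55 wt%.
Difference = 13.12 − 34.55 = -21.43 percentage points.

-21.43 percentage points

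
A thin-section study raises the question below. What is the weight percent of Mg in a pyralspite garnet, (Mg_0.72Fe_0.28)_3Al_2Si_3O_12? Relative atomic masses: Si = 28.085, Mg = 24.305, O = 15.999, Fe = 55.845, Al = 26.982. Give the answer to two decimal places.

Formula mass = 2.16×24.305 + 0.84×55.845 + 2×26.982 + 3×28.085 + 12×15.999 = 429.616 g/mol, of which 52.499 g is Mg.
So Mg makes up 52.499/429.616 = 0.1222 of the mass, i.e. 12.22%.

12.22 mass %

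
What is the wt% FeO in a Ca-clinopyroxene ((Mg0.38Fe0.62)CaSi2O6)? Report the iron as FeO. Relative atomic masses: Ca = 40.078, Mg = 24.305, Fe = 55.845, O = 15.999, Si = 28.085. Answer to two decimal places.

18.87 wt%

M((Mg0.38Fe0.62)CaSi2O6) = 236.102 g/mol; M(FeO) = 71.844 g/mol.
Moles FeO per formula unit = 0.62 Fe ÷ 1 = 0.6200.
FeO fraction = (0.6200 × 71.844) / 236.102 = 44.543/236.102 = 0.1887.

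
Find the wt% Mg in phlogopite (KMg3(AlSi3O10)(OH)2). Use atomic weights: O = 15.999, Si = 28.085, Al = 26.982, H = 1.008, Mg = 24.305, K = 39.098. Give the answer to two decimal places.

17.47 wt%

M(KMg3(AlSi3O10)(OH)2) = 417.254 g/mol.
Mg contributes 3 × 24.305 = 72.915 g per mole.
72.915/417.254 = 0.1747 → 17.47%.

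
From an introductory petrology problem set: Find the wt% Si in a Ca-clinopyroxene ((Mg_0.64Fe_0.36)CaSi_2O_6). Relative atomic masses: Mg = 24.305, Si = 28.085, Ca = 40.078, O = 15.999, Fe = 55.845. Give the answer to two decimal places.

24.65 wt%

M((Mg_0.64Fe_0.36)CaSi_2O_6) = 227.901 g/mol.
Si contributes 2 × 28.085 = 56.170 g per mole.
56.170/227.901 = 0.2465 → 24.65%.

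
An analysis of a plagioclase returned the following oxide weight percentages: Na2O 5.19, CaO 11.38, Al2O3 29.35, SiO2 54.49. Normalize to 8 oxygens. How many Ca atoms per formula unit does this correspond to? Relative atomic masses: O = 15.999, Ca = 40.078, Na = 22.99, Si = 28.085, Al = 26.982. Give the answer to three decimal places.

Na2O: 5.19/61.979 = 0.08374 mol → 0.16748 mol Na, 0.08374 mol O.
CaO: 11.38/56.077 = 0.20294 mol → 0.20294 mol Ca, 0.20294 mol O.
Al2O3: 29.35/101.961 = 0.28786 mol → 0.57572 mol Al, 0.86358 mol O.
SiO2: 54.49/60.083 = 0.90691 mol → 0.90691 mol Si, 1.81382 mol O.
Total oxygen = 2.96408 mol. Normalization factor = 8/2.96408 = 2.69898.
Ca per 8 O = 0.20294 × 2.69898 = 0.548.

0.548 Ca apfu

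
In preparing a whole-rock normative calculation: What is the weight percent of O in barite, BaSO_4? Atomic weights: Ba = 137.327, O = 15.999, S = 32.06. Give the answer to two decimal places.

Formula mass = 1*137.327 + 1*32.06 + 4*15.999 = 233.383 g/mol, of which 63.996 g is O.
So O makes up 63.996/233.383 = 0.2742 of the mass, i.e. 27.42%.

27.42 weight percent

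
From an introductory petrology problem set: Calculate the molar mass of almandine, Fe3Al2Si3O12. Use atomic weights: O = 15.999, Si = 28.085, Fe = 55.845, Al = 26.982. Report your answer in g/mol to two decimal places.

497.74 g/mol

The formula mass is the sum 3*55.845 + 2*26.982 + 3*28.085 + 12*15.999.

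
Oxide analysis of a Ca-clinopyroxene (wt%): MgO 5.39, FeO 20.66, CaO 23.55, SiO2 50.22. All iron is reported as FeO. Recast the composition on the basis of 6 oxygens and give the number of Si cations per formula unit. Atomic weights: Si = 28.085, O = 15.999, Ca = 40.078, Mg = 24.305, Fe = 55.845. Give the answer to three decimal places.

MgO (M=40.304): mol = 0.13373; Mg = 0.13373, O = 0.13373.
FeO (M=71.844): mol = 0.28757; Fe = 0.28757, O = 0.28757.
CaO (M=56.077): mol = 0.41996; Ca = 0.41996, O = 0.41996.
SiO2 (M=60.083): mol = 0.83584; Si = 0.83584, O = 1.67168.
ΣO = 2.51294; factor = 6/ΣO = 2.38764.
Si apfu = 0.83584 × 2.38764 = 1.996.

1.996 Si apfu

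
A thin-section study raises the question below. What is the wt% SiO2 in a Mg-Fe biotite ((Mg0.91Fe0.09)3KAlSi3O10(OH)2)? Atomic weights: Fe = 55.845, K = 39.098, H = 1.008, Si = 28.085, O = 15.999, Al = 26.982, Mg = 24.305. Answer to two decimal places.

42.33 wt%

Formula mass = 425.770 g/mol.
3 Si → 3.0000 mol SiO2 per formula unit; M(SiO2) = 60.083, so SiO2 mass = 180.249 g.
180.249/425.770 × 100 = 42.33 wt%.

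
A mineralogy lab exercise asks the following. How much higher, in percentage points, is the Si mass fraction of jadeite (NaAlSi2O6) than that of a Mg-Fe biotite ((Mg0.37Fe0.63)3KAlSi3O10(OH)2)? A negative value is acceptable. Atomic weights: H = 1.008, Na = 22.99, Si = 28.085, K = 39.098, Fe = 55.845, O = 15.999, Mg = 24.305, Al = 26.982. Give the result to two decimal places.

10.12 percentage points

M(NaAlSi2O6) = 202.136 g/mol, so wt% Si = 56.170/202.136 × 100 = 27.79%.
M((Mg0.37Fe0.63)3KAlSi3O10(OH)2) = 476.865 g/mol, so wt% Si = 84.255/476.865 × 100 = 17.67%.
27.79 − 17.67 = 10.12 pp.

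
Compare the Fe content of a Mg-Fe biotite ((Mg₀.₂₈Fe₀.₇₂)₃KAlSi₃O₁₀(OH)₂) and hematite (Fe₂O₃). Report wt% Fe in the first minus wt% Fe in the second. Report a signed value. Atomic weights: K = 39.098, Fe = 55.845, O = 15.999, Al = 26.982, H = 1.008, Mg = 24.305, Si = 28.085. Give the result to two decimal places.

-45.09 percentage points

Fe in (Mg₀.₂₈Fe₀.₇₂)₃KAlSi₃O₁₀(OH)₂: molar mass 485.380 g/mol; 2.16×55.845 = 120.625 g → 24.85 wt%.
Fe in Fe₂O₃: molar mass 159.687 g/mol; 2×55.845 = 111.690 g → 69.94 wt%.
Difference = 24.85 − 69.94 = -45.09 percentage points.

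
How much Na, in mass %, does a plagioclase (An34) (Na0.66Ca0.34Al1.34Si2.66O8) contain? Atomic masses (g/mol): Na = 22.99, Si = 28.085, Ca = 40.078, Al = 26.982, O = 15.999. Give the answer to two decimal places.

5.67 mass %

Formula mass = 0.66×22.99 + 0.34×40.078 + 1.34×26.982 + 2.66×28.085 + 8×15.999 = 267.654 g/mol, of which 15.173 g is Na.
So Na makes up 15.173/267.654 = 0.0567 of the mass, i.e. 5.67%.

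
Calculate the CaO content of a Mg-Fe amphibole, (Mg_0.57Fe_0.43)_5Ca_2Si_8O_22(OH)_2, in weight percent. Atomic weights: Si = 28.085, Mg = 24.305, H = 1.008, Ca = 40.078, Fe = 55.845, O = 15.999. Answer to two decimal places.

12.74 wt%

Molar mass of (Mg_0.57Fe_0.43)_5Ca_2Si_8O_22(OH)_2 = 2.85*24.305 + 2.15*55.845 + 2*40.078 + 8*28.085 + 24*15.999 + 2*1.008 = 880.164 g/mol.
Each formula unit contains 2 Ca, equivalent to 2/1 = 2.0000 mol CaO.
M(CaO) = 1×40.078 + 1×15.999 = 56.077 g/mol.
Mass of CaO per formula unit = 2.0000 × 56.077 = 112.154 g.
CaO wt% = 112.154 / 880.164 × 100 = 12.74%.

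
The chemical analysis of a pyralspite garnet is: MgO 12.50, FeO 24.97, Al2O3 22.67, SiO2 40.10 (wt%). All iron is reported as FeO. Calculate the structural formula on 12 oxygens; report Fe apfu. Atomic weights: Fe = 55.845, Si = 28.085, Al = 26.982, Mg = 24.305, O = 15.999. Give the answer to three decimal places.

1.568 Fe apfu

MgO (M=40.304): mol = 0.31014; Mg = 0.31014, O = 0.31014.
FeO (M=71.844): mol = 0.34756; Fe = 0.34756, O = 0.34756.
Al2O3 (M=101.961): mol = 0.22234; Al = 0.44468, O = 0.66702.
SiO2 (M=60.083): mol = 0.66741; Si = 0.66741, O = 1.33482.
ΣO = 2.65954; factor = 12/ΣO = 4.51206.
Fe apfu = 0.34756 × 4.51206 = 1.568.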